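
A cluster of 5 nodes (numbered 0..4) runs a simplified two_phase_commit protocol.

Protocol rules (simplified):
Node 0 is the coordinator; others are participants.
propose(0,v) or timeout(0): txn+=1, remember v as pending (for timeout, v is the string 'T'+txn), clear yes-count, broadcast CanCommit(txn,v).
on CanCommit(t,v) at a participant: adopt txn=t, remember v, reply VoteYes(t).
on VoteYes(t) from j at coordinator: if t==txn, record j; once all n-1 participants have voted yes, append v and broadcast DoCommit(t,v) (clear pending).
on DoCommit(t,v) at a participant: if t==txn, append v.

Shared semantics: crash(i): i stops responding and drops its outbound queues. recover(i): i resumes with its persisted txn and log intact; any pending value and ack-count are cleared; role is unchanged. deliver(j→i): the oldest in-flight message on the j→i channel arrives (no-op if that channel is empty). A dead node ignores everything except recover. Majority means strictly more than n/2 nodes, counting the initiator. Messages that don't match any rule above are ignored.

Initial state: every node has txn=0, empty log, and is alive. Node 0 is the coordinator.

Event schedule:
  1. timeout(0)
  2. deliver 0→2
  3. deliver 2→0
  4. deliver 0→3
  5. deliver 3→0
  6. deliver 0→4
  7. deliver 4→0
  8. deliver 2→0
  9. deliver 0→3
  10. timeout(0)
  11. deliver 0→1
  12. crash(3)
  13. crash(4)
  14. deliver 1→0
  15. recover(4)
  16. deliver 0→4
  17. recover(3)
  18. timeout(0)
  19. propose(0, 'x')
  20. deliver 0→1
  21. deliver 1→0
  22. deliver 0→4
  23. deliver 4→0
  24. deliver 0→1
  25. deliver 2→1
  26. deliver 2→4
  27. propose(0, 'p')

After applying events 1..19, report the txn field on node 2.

1

1. timeout(0):  <0:coor t1 ->
2. deliver 0→2:  <2:part t1 ->
3. deliver 2→0:  nop
4. deliver 0→3:  <3:part t1 ->
5. deliver 3→0:  nop
6. deliver 0→4:  <4:part t1 ->
7. deliver 4→0:  nop
8. deliver 2→0:  nop
9. deliver 0→3:  nop
10. timeout(0):  <0:coor t2 ->
11. deliver 0→1:  <1:part t1 ->
12. crash(3):  <3:✗part t1 ->
13. crash(4):  <4:✗part t1 ->
14. deliver 1→0:  nop
15. recover(4):  <4:part t1 ->
16. deliver 0→4:  <4:part t2 ->
17. recover(3):  <3:part t1 ->
18. timeout(0):  <0:coor t3 ->
19. propose(0,'x'):  <0:coor t4 ->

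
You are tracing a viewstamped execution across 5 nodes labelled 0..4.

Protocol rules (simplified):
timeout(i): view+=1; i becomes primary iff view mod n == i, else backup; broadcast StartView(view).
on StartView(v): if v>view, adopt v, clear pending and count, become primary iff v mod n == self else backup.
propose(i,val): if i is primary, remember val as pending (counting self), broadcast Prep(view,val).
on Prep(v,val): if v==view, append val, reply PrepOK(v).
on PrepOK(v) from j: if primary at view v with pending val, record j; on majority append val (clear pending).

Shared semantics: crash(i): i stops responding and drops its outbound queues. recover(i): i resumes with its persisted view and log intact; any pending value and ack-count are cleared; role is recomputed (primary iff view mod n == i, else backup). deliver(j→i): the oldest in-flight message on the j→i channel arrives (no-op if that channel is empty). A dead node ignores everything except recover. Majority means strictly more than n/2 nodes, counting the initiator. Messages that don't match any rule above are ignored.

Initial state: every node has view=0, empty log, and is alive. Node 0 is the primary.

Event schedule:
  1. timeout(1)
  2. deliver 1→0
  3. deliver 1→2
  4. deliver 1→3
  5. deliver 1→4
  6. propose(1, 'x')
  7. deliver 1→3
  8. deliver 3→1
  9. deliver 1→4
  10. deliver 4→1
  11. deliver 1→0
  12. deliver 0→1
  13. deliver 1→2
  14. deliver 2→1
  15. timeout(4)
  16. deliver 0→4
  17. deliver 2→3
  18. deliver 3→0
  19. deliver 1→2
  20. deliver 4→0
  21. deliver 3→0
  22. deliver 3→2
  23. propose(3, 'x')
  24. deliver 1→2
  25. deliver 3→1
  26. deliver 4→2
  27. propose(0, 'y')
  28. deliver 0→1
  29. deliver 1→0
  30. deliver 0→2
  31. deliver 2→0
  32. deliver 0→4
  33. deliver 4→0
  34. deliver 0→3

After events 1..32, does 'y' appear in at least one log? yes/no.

no

step 1 timeout(1): 1={prim,v=1,log=-}
step 2 deliver 1→0: 0={back,v=1,log=-}
step 3 deliver 1→2: 2={back,v=1,log=-}
step 4 deliver 1→3: 3={back,v=1,log=-}
step 5 deliver 1→4: 4={back,v=1,log=-}
step 6 propose(1,'x'): —
step 7 deliver 1→3: 3={back,v=1,log=x}
step 8 deliver 3→1: —
step 9 deliver 1→4: 4={back,v=1,log=x}
step 10 deliver 4→1: 1={prim,v=1,log=x}
step 11 deliver 1→0: 0={back,v=1,log=x}
step 12 deliver 0→1: —
step 13 deliver 1→2: 2={back,v=1,log=x}
step 14 deliver 2→1: —
step 15 timeout(4): 4={back,v=2,log=x}
step 16 deliver 0→4: —
step 17 deliver 2→3: —
step 18 deliver 3→0: —
step 19 deliver 1→2: —
step 20 deliver 4→0: 0={back,v=2,log=x}
step 21 deliver 3→0: —
step 22 deliver 3→2: —
step 23 propose(3,'x'): —
step 24 deliver 1→2: —
step 25 deliver 3→1: —
step 26 deliver 4→2: 2={prim,v=2,log=x}
step 27 propose(0,'y'): —
step 28 deliver 0→1: —
step 29 deliver 1→0: —
step 30 deliver 0→2: —
step 31 deliver 2→0: —
step 32 deliver 0→4: —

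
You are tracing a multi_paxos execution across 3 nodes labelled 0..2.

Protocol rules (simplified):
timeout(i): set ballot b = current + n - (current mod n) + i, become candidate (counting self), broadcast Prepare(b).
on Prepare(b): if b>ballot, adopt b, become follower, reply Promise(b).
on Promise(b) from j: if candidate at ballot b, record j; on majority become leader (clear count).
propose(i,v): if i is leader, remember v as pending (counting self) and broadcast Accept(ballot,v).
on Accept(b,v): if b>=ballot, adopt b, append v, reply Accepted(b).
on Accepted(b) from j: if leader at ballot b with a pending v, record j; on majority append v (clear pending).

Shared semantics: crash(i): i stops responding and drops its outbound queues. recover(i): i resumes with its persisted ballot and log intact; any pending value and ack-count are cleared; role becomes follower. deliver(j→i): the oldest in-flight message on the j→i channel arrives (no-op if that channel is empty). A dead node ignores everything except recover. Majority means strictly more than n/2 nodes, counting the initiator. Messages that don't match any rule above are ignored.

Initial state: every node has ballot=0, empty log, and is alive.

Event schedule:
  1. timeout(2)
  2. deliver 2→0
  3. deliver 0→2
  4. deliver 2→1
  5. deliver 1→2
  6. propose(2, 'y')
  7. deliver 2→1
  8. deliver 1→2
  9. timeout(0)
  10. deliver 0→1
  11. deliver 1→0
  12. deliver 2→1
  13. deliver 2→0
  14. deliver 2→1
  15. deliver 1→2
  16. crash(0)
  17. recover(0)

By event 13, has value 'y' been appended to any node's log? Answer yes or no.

after 1 — timeout(2): n2:cand/b5/[-]
after 2 — deliver 2→0: n0:foll/b5/[-]
after 3 — deliver 0→2: n2:lead/b5/[-]
after 4 — deliver 2→1: n1:foll/b5/[-]
after 5 — deliver 1→2: ·
after 6 — propose(2,'y'): ·
after 7 — deliver 2→1: n1:foll/b5/[y]
after 8 — deliver 1→2: n2:lead/b5/[y]
after 9 — timeout(0): n0:cand/b6/[-]
after 10 — deliver 0→1: n1:foll/b6/[y]
after 11 — deliver 1→0: n0:lead/b6/[-]
after 12 — deliver 2→1: ·
after 13 — deliver 2→0: ·

yes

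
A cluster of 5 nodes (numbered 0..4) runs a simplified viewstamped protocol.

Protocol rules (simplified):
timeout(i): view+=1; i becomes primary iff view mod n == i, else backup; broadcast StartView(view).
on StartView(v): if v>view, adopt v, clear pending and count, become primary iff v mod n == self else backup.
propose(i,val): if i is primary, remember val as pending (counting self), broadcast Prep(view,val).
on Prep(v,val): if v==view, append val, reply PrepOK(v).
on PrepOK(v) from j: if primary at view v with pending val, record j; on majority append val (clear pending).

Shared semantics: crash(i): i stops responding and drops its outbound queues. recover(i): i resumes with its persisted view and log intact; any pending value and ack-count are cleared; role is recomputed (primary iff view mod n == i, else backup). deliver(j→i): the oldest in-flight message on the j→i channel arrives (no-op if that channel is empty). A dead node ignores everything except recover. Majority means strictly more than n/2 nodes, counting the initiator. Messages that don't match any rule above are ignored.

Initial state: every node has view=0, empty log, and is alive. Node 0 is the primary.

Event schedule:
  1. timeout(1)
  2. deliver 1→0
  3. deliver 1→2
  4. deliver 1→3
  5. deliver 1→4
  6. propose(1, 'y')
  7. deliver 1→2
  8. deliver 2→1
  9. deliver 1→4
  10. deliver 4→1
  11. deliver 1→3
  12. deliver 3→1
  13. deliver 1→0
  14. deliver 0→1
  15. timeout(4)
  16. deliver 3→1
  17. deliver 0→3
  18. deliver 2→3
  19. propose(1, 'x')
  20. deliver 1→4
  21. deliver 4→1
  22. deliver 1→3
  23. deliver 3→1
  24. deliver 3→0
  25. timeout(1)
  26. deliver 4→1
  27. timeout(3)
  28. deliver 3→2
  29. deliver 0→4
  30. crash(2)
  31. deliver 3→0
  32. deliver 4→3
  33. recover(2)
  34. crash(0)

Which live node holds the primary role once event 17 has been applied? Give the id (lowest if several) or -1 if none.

1

e1 timeout(1): 1[prim,v=1,-]
e2 deliver 1→0: 0[back,v=1,-]
e3 deliver 1→2: 2[back,v=1,-]
e4 deliver 1→3: 3[back,v=1,-]
e5 deliver 1→4: 4[back,v=1,-]
e6 propose(1,'y'): ·
e7 deliver 1→2: 2[back,v=1,y]
e8 deliver 2→1: ·
e9 deliver 1→4: 4[back,v=1,y]
e10 deliver 4→1: 1[prim,v=1,y]
e11 deliver 1→3: 3[back,v=1,y]
e12 deliver 3→1: ·
e13 deliver 1→0: 0[back,v=1,y]
e14 deliver 0→1: ·
e15 timeout(4): 4[back,v=2,y]
e16 deliver 3→1: ·
e17 deliver 0→3: ·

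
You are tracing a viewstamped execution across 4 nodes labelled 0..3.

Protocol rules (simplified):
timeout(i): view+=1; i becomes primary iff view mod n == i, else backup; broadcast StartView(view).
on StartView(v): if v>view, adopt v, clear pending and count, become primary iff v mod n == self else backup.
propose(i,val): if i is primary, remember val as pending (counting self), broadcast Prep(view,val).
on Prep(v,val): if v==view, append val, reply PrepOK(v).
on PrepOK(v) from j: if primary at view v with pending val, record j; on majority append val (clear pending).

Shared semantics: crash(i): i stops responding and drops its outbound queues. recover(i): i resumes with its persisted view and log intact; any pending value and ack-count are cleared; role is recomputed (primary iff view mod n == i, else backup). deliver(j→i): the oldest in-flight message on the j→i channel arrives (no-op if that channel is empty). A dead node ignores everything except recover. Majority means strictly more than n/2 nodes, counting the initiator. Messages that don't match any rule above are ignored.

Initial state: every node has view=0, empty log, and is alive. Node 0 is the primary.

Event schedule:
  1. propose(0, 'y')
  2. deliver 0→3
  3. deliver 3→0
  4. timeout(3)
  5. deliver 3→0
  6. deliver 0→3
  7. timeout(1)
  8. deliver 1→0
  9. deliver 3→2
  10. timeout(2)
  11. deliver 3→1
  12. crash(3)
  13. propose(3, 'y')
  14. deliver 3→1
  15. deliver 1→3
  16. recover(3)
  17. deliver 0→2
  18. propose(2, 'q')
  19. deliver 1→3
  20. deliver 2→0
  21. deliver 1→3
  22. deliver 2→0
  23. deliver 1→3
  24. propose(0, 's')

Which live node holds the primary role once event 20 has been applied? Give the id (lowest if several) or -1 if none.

1

[1] propose(0,'y') → ∅
[2] deliver 0→3 → N3(back v0 [y])
[3] deliver 3→0 → ∅
[4] timeout(3) → N3(back v1 [y])
[5] deliver 3→0 → N0(back v1 [-])
[6] deliver 0→3 → ∅
[7] timeout(1) → N1(prim v1 [-])
[8] deliver 1→0 → ∅
[9] deliver 3→2 → N2(back v1 [-])
[10] timeout(2) → N2(prim v2 [-])
[11] deliver 3→1 → ∅
[12] crash(3) → N3(✗back v1 [y])
[13] propose(3,'y') → ∅
[14] deliver 3→1 → ∅
[15] deliver 1→3 → ∅
[16] recover(3) → N3(back v1 [y])
[17] deliver 0→2 → ∅
[18] propose(2,'q') → ∅
[19] deliver 1→3 → ∅
[20] deliver 2→0 → N0(back v2 [-])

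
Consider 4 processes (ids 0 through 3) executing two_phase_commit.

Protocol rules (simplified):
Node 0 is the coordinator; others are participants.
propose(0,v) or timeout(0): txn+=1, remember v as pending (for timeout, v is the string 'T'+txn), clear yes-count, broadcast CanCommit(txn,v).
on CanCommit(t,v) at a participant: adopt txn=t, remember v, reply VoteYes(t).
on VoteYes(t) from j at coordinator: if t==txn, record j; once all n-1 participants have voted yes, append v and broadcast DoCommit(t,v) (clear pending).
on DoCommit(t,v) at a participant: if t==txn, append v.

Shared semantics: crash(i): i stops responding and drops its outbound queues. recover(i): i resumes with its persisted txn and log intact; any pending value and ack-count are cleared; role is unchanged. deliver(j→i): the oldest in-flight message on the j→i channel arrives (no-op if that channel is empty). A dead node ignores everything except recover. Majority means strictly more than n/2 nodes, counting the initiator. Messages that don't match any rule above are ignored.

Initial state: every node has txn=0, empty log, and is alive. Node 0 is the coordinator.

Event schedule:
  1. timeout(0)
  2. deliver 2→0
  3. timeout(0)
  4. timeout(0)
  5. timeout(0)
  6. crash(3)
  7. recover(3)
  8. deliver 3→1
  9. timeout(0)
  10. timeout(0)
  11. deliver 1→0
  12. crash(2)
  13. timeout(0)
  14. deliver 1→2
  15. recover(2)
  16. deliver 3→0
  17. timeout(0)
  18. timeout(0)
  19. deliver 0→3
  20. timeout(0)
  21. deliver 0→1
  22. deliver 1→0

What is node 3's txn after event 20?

1. timeout(0):  <0:coor t1 ->
2. deliver 2→0:  nop
3. timeout(0):  <0:coor t2 ->
4. timeout(0):  <0:coor t3 ->
5. timeout(0):  <0:coor t4 ->
6. crash(3):  <3:✗part t0 ->
7. recover(3):  <3:part t0 ->
8. deliver 3→1:  nop
9. timeout(0):  <0:coor t5 ->
10. timeout(0):  <0:coor t6 ->
11. deliver 1→0:  nop
12. crash(2):  <2:✗part t0 ->
13. timeout(0):  <0:coor t7 ->
14. deliver 1→2:  nop
15. recover(2):  <2:part t0 ->
16. deliver 3→0:  nop
17. timeout(0):  <0:coor t8 ->
18. timeout(0):  <0:coor t9 ->
19. deliver 0→3:  <3:part t1 ->
20. timeout(0):  <0:coor t10 ->

1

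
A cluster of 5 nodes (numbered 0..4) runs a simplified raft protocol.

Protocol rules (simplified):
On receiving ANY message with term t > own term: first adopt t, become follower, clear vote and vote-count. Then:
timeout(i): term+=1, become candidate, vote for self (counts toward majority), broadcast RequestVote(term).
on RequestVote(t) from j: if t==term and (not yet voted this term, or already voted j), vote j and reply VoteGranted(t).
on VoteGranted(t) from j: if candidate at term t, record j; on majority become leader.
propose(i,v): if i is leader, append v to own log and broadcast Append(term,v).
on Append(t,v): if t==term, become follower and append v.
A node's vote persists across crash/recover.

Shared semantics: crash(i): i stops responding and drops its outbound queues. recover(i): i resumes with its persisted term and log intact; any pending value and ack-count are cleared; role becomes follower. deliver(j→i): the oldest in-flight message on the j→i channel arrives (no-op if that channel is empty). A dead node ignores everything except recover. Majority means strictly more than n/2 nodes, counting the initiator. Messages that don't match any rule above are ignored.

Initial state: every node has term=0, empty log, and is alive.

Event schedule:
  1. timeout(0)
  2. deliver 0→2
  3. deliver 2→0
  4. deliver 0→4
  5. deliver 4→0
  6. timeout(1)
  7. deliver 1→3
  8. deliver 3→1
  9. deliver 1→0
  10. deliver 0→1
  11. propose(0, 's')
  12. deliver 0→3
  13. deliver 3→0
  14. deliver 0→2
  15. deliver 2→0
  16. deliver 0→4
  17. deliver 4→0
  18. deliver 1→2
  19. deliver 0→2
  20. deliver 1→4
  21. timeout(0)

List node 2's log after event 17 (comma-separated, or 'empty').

s

1. timeout(0):  <0:cand t1 ->
2. deliver 0→2:  <2:foll t1 ->
3. deliver 2→0:  nop
4. deliver 0→4:  <4:foll t1 ->
5. deliver 4→0:  <0:lead t1 ->
6. timeout(1):  <1:cand t1 ->
7. deliver 1→3:  <3:foll t1 ->
8. deliver 3→1:  nop
9. deliver 1→0:  nop
10. deliver 0→1:  nop
11. propose(0,'s'):  <0:lead t1 s>
12. deliver 0→3:  nop
13. deliver 3→0:  nop
14. deliver 0→2:  <2:foll t1 s>
15. deliver 2→0:  nop
16. deliver 0→4:  <4:foll t1 s>
17. deliver 4→0:  nop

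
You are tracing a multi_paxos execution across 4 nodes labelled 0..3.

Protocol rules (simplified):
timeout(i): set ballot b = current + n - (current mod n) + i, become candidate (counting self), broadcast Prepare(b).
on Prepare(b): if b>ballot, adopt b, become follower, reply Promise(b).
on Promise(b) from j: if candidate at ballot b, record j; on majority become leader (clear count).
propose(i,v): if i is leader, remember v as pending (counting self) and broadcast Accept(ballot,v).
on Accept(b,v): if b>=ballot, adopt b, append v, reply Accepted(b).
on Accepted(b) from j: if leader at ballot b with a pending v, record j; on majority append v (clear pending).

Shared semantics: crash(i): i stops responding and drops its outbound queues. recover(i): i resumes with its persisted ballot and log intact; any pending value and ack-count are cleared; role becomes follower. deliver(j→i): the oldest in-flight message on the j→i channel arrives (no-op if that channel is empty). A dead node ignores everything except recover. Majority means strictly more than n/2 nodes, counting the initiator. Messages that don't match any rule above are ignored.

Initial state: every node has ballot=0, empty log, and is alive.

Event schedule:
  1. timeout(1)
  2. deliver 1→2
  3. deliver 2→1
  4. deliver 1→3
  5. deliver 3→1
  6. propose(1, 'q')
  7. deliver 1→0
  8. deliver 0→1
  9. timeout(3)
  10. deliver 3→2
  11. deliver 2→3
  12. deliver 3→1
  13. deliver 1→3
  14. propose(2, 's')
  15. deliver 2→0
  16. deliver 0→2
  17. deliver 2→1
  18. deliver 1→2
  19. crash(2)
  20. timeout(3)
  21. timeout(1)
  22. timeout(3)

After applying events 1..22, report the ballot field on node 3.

after 1 — timeout(1): n1:cand/b5/[-]
after 2 — deliver 1→2: n2:foll/b5/[-]
after 3 — deliver 2→1: ·
after 4 — deliver 1→3: n3:foll/b5/[-]
after 5 — deliver 3→1: n1:lead/b5/[-]
after 6 — propose(1,'q'): ·
after 7 — deliver 1→0: n0:foll/b5/[-]
after 8 — deliver 0→1: ·
after 9 — timeout(3): n3:cand/b11/[-]
after 10 — deliver 3→2: n2:foll/b11/[-]
after 11 — deliver 2→3: ·
after 12 — deliver 3→1: n1:foll/b11/[-]
after 13 — deliver 1→3: ·
after 14 — propose(2,'s'): ·
after 15 — deliver 2→0: ·
after 16 — deliver 0→2: ·
after 17 — deliver 2→1: ·
after 18 — deliver 1→2: ·
after 19 — crash(2): n2:✗foll/b11/[-]
after 20 — timeout(3): n3:cand/b15/[-]
after 21 — timeout(1): n1:cand/b13/[-]
after 22 — timeout(3): n3:cand/b19/[-]

19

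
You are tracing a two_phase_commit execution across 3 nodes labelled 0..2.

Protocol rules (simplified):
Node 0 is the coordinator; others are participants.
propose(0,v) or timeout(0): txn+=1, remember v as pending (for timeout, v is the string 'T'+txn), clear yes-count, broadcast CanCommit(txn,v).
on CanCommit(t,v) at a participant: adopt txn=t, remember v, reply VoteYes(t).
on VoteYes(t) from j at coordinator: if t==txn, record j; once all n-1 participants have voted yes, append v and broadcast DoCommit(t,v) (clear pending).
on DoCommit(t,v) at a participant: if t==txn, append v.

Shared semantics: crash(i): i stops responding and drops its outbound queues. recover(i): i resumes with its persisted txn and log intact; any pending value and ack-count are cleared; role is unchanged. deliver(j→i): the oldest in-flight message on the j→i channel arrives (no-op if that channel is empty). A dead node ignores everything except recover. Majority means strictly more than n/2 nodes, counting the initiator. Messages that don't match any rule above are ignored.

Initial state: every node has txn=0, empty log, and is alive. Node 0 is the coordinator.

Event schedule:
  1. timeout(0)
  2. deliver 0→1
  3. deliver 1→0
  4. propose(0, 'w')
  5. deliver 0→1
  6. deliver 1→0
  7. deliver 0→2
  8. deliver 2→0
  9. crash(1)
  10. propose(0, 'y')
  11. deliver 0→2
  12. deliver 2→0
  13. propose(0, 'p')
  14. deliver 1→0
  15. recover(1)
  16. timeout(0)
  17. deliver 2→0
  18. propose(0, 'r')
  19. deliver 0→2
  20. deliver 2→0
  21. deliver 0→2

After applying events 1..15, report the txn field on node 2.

2

[1] timeout(0) → N0(coor t1 [-])
[2] deliver 0→1 → N1(part t1 [-])
[3] deliver 1→0 → ∅
[4] propose(0,'w') → N0(coor t2 [-])
[5] deliver 0→1 → N1(part t2 [-])
[6] deliver 1→0 → ∅
[7] deliver 0→2 → N2(part t1 [-])
[8] deliver 2→0 → ∅
[9] crash(1) → N1(✗part t2 [-])
[10] propose(0,'y') → N0(coor t3 [-])
[11] deliver 0→2 → N2(part t2 [-])
[12] deliver 2→0 → ∅
[13] propose(0,'p') → N0(coor t4 [-])
[14] deliver 1→0 → ∅
[15] recover(1) → N1(part t2 [-])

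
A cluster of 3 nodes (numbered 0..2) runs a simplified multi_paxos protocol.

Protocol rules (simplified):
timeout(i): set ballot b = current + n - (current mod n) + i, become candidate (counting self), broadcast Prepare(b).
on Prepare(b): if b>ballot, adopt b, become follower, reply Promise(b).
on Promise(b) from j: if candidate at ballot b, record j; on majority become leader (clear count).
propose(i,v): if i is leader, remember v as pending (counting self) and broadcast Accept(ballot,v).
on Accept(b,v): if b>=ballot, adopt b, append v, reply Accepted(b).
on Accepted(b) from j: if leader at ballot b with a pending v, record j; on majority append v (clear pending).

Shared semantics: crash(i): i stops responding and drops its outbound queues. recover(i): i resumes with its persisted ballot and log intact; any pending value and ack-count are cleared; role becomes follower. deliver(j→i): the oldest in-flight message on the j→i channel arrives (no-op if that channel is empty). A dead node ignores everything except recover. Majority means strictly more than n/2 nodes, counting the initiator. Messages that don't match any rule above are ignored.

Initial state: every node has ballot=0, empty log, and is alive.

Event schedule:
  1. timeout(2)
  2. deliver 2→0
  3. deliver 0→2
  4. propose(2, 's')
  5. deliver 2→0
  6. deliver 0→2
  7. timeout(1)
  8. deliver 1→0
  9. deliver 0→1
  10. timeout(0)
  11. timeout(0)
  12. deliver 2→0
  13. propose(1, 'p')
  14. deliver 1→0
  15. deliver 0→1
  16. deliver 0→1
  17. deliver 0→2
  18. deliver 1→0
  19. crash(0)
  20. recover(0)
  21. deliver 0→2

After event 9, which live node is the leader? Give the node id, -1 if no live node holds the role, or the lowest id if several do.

[1] timeout(2) → N2(cand b5 [-])
[2] deliver 2→0 → N0(foll b5 [-])
[3] deliver 0→2 → N2(lead b5 [-])
[4] propose(2,'s') → ∅
[5] deliver 2→0 → N0(foll b5 [s])
[6] deliver 0→2 → N2(lead b5 [s])
[7] timeout(1) → N1(cand b4 [-])
[8] deliver 1→0 → ∅
[9] deliver 0→1 → ∅

2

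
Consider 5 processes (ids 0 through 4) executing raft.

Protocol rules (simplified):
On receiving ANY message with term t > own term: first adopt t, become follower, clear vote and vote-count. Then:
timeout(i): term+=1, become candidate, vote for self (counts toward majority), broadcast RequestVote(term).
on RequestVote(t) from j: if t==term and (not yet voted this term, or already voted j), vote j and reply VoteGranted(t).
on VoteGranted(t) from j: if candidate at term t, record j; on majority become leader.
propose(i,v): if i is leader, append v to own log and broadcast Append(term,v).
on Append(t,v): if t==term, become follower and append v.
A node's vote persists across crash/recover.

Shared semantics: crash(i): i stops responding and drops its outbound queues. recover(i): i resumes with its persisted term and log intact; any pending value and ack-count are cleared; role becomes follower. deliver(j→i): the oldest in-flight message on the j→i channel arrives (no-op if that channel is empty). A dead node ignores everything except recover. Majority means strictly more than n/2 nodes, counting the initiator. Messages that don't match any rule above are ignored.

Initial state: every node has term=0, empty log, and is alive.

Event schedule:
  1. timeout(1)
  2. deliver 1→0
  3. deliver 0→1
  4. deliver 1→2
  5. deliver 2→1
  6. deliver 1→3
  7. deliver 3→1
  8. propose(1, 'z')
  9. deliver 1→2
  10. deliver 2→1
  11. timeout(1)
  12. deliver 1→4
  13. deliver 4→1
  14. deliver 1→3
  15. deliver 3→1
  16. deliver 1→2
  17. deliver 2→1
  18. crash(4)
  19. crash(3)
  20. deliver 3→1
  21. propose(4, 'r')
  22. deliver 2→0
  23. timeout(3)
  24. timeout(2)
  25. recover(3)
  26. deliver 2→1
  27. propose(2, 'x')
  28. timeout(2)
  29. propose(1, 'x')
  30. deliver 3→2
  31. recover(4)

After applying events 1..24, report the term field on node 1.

[1] timeout(1) → N1(cand t1 [-])
[2] deliver 1→0 → N0(foll t1 [-])
[3] deliver 0→1 → ∅
[4] deliver 1→2 → N2(foll t1 [-])
[5] deliver 2→1 → N1(lead t1 [-])
[6] deliver 1→3 → N3(foll t1 [-])
[7] deliver 3→1 → ∅
[8] propose(1,'z') → N1(lead t1 [z])
[9] deliver 1→2 → N2(foll t1 [z])
[10] deliver 2→1 → ∅
[11] timeout(1) → N1(cand t2 [z])
[12] deliver 1→4 → N4(foll t1 [-])
[13] deliver 4→1 → ∅
[14] deliver 1→3 → N3(foll t1 [z])
[15] deliver 3→1 → ∅
[16] deliver 1→2 → N2(foll t2 [z])
[17] deliver 2→1 → ∅
[18] crash(4) → N4(✗foll t1 [-])
[19] crash(3) → N3(✗foll t1 [z])
[20] deliver 3→1 → ∅
[21] propose(4,'r') → ∅
[22] deliver 2→0 → ∅
[23] timeout(3) → ∅
[24] timeout(2) → N2(cand t3 [z])

2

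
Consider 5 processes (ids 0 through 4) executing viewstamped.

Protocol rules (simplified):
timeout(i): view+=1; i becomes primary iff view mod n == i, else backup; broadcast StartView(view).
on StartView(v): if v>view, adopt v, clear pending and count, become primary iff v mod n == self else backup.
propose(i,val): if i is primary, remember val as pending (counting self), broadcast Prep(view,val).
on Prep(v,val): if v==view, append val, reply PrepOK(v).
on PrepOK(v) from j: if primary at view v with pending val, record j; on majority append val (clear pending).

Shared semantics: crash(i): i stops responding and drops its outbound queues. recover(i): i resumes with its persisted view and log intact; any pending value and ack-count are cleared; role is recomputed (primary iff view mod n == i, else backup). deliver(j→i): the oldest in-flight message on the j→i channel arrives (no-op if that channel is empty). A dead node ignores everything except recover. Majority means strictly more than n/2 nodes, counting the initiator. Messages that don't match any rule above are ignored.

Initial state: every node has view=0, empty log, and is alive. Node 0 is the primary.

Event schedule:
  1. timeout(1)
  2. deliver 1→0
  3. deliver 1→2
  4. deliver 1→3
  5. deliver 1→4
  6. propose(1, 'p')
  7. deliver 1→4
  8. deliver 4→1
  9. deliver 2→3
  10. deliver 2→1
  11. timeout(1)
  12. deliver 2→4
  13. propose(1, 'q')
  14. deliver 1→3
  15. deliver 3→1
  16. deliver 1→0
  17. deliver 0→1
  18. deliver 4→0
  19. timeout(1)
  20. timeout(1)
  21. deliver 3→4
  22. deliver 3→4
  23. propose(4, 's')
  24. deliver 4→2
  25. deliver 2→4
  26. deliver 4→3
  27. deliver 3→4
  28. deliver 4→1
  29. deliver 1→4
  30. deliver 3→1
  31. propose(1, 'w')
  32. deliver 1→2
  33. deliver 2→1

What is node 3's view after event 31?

step 1 timeout(1): 1={prim,v=1,log=-}
step 2 deliver 1→0: 0={back,v=1,log=-}
step 3 deliver 1→2: 2={back,v=1,log=-}
step 4 deliver 1→3: 3={back,v=1,log=-}
step 5 deliver 1→4: 4={back,v=1,log=-}
step 6 propose(1,'p'): —
step 7 deliver 1→4: 4={back,v=1,log=p}
step 8 deliver 4→1: —
step 9 deliver 2→3: —
step 10 deliver 2→1: —
step 11 timeout(1): 1={back,v=2,log=-}
step 12 deliver 2→4: —
step 13 propose(1,'q'): —
step 14 deliver 1→3: 3={back,v=1,log=p}
step 15 deliver 3→1: —
step 16 deliver 1→0: 0={back,v=1,log=p}
step 17 deliver 0→1: —
step 18 deliver 4→0: —
step 19 timeout(1): 1={back,v=3,log=-}
step 20 timeout(1): 1={back,v=4,log=-}
step 21 deliver 3→4: —
step 22 deliver 3→4: —
step 23 propose(4,'s'): —
step 24 deliver 4→2: —
step 25 deliver 2→4: —
step 26 deliver 4→3: —
step 27 deliver 3→4: —
step 28 deliver 4→1: —
step 29 deliver 1→4: 4={back,v=2,log=p}
step 30 deliver 3→1: —
step 31 propose(1,'w'): —

1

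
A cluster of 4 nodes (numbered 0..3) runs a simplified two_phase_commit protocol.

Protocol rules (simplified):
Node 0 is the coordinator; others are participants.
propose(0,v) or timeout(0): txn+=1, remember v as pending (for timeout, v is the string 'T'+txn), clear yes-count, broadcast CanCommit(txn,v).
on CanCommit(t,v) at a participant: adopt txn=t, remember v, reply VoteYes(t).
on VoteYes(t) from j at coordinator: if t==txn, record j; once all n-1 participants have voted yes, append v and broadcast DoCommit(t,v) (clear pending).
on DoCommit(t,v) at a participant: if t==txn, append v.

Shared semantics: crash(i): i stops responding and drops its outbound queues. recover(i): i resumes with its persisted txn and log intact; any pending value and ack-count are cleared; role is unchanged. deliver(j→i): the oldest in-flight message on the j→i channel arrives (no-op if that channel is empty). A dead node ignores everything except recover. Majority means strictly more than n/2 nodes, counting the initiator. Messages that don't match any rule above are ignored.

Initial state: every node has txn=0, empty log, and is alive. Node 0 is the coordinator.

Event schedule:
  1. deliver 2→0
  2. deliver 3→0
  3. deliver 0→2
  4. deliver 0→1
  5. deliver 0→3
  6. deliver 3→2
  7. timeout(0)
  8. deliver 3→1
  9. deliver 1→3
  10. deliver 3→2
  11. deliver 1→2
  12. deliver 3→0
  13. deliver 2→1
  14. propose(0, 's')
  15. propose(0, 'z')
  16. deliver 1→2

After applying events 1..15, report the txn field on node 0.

3

1. deliver 2→0:  nop
2. deliver 3→0:  nop
3. deliver 0→2:  nop
4. deliver 0→1:  nop
5. deliver 0→3:  nop
6. deliver 3→2:  nop
7. timeout(0):  <0:coor t1 ->
8. deliver 3→1:  nop
9. deliver 1→3:  nop
10. deliver 3→2:  nop
11. deliver 1→2:  nop
12. deliver 3→0:  nop
13. deliver 2→1:  nop
14. propose(0,'s'):  <0:coor t2 ->
15. propose(0,'z'):  <0:coor t3 ->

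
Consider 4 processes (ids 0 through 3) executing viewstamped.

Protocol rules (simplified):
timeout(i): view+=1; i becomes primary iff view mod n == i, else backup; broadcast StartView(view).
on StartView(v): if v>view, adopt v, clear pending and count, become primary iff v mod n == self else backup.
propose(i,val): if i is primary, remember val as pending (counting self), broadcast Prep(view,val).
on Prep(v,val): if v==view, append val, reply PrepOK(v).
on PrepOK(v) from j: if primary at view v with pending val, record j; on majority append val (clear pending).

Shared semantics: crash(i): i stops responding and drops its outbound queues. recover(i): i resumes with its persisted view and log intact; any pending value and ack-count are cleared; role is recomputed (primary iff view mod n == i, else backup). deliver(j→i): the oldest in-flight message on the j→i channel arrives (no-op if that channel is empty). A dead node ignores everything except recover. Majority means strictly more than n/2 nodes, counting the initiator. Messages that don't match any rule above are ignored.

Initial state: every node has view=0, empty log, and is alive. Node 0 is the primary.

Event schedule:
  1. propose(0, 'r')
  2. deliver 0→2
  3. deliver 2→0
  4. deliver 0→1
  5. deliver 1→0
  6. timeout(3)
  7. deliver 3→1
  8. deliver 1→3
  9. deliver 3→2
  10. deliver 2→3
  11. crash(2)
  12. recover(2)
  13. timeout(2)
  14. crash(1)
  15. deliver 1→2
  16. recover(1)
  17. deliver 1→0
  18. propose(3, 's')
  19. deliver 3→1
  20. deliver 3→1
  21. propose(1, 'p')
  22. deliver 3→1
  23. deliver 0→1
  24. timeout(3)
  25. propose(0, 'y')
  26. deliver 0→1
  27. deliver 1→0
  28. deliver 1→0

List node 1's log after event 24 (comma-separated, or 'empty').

[1] propose(0,'r') → ∅
[2] deliver 0→2 → N2(back v0 [r])
[3] deliver 2→0 → ∅
[4] deliver 0→1 → N1(back v0 [r])
[5] deliver 1→0 → N0(prim v0 [r])
[6] timeout(3) → N3(back v1 [-])
[7] deliver 3→1 → N1(prim v1 [r])
[8] deliver 1→3 → ∅
[9] deliver 3→2 → N2(back v1 [r])
[10] deliver 2→3 → ∅
[11] crash(2) → N2(✗back v1 [r])
[12] recover(2) → N2(back v1 [r])
[13] timeout(2) → N2(prim v2 [r])
[14] crash(1) → N1(✗prim v1 [r])
[15] deliver 1→2 → ∅
[16] recover(1) → N1(prim v1 [r])
[17] deliver 1→0 → ∅
[18] propose(3,'s') → ∅
[19] deliver 3→1 → ∅
[20] deliver 3→1 → ∅
[21] propose(1,'p') → ∅
[22] deliver 3→1 → ∅
[23] deliver 0→1 → ∅
[24] timeout(3) → N3(back v2 [-])

r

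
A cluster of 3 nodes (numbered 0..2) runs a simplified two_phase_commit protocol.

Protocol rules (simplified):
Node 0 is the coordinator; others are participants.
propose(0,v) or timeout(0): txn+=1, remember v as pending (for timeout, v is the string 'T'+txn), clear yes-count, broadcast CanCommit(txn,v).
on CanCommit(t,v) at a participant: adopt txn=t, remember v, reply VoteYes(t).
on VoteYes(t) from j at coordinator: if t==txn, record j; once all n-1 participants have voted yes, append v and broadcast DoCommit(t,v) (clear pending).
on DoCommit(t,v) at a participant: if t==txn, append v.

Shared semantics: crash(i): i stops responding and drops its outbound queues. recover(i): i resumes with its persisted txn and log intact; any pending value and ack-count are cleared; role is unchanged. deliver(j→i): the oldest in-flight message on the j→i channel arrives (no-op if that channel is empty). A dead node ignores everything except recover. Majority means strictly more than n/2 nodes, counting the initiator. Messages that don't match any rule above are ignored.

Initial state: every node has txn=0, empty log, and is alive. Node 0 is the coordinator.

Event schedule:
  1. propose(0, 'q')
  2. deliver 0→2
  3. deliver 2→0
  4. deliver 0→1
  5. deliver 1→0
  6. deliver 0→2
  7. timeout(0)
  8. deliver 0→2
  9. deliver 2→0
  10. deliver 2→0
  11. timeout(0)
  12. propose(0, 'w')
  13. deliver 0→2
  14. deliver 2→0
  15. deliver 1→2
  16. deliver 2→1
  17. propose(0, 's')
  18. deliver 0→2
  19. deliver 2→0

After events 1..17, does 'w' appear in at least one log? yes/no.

step 1 propose(0,'q'): 0={coor,t=1,log=-}
step 2 deliver 0→2: 2={part,t=1,log=-}
step 3 deliver 2→0: —
step 4 deliver 0→1: 1={part,t=1,log=-}
step 5 deliver 1→0: 0={coor,t=1,log=q}
step 6 deliver 0→2: 2={part,t=1,log=q}
step 7 timeout(0): 0={coor,t=2,log=q}
step 8 deliver 0→2: 2={part,t=2,log=q}
step 9 deliver 2→0: —
step 10 deliver 2→0: —
step 11 timeout(0): 0={coor,t=3,log=q}
step 12 propose(0,'w'): 0={coor,t=4,log=q}
step 13 deliver 0→2: 2={part,t=3,log=q}
step 14 deliver 2→0: —
step 15 deliver 1→2: —
step 16 deliver 2→1: —
step 17 propose(0,'s'): 0={coor,t=5,log=q}

no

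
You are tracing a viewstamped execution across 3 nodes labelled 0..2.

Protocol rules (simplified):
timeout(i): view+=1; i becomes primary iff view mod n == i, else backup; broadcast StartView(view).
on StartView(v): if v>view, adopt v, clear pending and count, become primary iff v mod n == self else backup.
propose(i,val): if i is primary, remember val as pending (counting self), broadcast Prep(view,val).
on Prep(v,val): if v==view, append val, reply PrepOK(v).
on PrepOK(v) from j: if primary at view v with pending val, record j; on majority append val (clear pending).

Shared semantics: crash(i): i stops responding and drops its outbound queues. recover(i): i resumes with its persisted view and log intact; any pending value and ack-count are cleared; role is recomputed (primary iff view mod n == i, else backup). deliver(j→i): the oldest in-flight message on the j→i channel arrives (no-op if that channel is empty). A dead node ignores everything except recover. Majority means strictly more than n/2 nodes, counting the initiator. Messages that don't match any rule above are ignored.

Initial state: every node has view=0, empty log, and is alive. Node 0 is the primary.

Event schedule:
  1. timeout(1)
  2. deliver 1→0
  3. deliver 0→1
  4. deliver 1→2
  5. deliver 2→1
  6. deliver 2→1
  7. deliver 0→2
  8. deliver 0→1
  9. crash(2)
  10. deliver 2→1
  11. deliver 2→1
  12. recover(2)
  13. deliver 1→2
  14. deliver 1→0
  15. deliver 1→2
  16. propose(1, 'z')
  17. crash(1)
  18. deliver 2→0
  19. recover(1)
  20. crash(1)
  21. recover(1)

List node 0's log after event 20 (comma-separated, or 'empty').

after 1 — timeout(1): n1:prim/v1/[-]
after 2 — deliver 1→0: n0:back/v1/[-]
after 3 — deliver 0→1: ·
after 4 — deliver 1→2: n2:back/v1/[-]
after 5 — deliver 2→1: ·
after 6 — deliver 2→1: ·
after 7 — deliver 0→2: ·
after 8 — deliver 0→1: ·
after 9 — crash(2): n2:✗back/v1/[-]
after 10 — deliver 2→1: ·
after 11 — deliver 2→1: ·
after 12 — recover(2): n2:back/v1/[-]
after 13 — deliver 1→2: ·
after 14 — deliver 1→0: ·
after 15 — deliver 1→2: ·
after 16 — propose(1,'z'): ·
after 17 — crash(1): n1:✗prim/v1/[-]
after 18 — deliver 2→0: ·
after 19 — recover(1): n1:prim/v1/[-]
after 20 — crash(1): n1:✗prim/v1/[-]

empty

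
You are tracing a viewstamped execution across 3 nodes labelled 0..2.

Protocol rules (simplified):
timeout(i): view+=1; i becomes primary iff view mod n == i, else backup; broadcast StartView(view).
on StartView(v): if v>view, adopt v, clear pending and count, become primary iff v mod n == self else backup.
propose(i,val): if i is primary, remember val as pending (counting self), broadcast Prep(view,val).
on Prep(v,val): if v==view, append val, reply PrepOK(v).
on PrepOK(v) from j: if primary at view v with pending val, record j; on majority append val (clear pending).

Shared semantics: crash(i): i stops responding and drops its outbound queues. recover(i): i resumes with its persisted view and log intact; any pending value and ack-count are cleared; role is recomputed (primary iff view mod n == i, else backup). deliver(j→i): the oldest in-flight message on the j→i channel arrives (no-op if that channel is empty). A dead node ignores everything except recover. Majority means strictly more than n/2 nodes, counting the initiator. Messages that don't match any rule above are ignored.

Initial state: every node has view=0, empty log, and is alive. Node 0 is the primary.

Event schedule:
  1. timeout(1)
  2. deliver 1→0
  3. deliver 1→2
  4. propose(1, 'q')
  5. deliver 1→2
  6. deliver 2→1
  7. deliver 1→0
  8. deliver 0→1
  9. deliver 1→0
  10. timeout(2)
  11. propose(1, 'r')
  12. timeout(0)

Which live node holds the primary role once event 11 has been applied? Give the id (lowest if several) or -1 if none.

after 1 — timeout(1): n1:prim/v1/[-]
after 2 — deliver 1→0: n0:back/v1/[-]
after 3 — deliver 1→2: n2:back/v1/[-]
after 4 — propose(1,'q'): ·
after 5 — deliver 1→2: n2:back/v1/[q]
after 6 — deliver 2→1: n1:prim/v1/[q]
after 7 — deliver 1→0: n0:back/v1/[q]
after 8 — deliver 0→1: ·
after 9 — deliver 1→0: ·
after 10 — timeout(2): n2:prim/v2/[q]
after 11 — propose(1,'r'): ·

1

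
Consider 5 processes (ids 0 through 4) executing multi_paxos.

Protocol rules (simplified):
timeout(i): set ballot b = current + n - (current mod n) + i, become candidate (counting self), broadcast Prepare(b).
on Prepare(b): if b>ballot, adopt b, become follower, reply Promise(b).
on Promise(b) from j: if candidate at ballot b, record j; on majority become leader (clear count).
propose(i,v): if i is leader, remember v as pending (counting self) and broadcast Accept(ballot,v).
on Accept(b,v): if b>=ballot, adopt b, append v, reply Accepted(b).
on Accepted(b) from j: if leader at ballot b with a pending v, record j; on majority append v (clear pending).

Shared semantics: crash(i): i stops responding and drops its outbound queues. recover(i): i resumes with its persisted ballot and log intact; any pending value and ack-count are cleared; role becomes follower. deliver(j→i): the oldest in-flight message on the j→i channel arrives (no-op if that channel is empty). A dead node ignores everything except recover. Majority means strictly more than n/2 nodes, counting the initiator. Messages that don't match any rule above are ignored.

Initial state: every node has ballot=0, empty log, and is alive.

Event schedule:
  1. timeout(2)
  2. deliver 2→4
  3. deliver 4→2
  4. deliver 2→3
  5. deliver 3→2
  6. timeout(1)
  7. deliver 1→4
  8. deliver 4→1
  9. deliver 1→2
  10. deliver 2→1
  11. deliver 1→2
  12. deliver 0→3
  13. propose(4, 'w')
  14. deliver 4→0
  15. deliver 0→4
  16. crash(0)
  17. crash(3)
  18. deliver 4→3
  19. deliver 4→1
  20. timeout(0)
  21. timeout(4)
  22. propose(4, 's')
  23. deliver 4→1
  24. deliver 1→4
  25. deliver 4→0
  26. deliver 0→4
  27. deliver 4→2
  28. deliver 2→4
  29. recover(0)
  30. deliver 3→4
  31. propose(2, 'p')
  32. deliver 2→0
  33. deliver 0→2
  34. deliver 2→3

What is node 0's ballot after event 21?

step 1 timeout(2): 2={cand,b=7,log=-}
step 2 deliver 2→4: 4={foll,b=7,log=-}
step 3 deliver 4→2: —
step 4 deliver 2→3: 3={foll,b=7,log=-}
step 5 deliver 3→2: 2={lead,b=7,log=-}
step 6 timeout(1): 1={cand,b=6,log=-}
step 7 deliver 1→4: —
step 8 deliver 4→1: —
step 9 deliver 1→2: —
step 10 deliver 2→1: 1={foll,b=7,log=-}
step 11 deliver 1→2: —
step 12 deliver 0→3: —
step 13 propose(4,'w'): —
step 14 deliver 4→0: —
step 15 deliver 0→4: —
step 16 crash(0): 0={✗foll,b=0,log=-}
step 17 crash(3): 3={✗foll,b=7,log=-}
step 18 deliver 4→3: —
step 19 deliver 4→1: —
step 20 timeout(0): —
step 21 timeout(4): 4={cand,b=14,log=-}

0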